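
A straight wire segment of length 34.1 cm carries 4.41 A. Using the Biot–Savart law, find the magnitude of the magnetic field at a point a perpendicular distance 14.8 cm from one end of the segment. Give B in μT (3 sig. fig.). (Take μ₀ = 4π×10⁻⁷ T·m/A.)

B ≈ 2.73 μT

For a finite straight segment, B = (μ₀I/4πd)(sinθ₁ + sinθ₂), where θ₁, θ₂ are the angles from the perpendicular to each end.
The perpendicular foot is at one end, so the two end-offsets along the wire are 0 and L = 0.341 m.
sinθ₁ = 0/√(0²+0.148²) = 0.0000; sinθ₂ = 0.341/√(0.341²+0.148²) = 0.9173.
B = (4π×10⁻⁷ × 4.41) / (4π × 0.148) × (0.0000 + 0.9173) = 2.73×10⁻⁶ T.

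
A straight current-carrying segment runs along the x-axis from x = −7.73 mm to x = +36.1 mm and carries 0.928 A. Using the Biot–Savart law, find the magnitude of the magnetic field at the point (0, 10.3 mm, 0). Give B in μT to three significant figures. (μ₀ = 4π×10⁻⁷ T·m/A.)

For a finite straight segment, B = (μ₀I/4πd)(sinθ₁ + sinθ₂), where θ₁, θ₂ are the angles from the perpendicular to each end.
The perpendicular distance is d = 0.0103 m; the end-offsets along the wire are a = 0.00773 m and b = 0.0361 m.
sinθ₁ = 0.00773/√(0.00773²+0.0103²) = 0.6002; sinθ₂ = 0.0361/√(0.0361²+0.0103²) = 0.9616.
B = (4π×10⁻⁷ × 0.928) / (4π × 0.0103) × (0.6002 + 0.9616) = 1.41×10⁻⁵ T.

B ≈ 14.1 μT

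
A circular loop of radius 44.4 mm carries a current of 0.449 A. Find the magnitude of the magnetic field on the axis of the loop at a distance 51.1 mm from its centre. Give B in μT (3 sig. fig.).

B ≈ 1.79 μT

On the axis of a circular loop, B = μ₀IR² / [2(R²+z²)^(3/2)].
R² + z² = (0.0444)² + (0.0511)² = 0.004583 m², and (R²+z²)^(3/2) = 3.10×10⁻⁴ m³.
B = (4π×10⁻⁷ × 0.449 × 0.001971) / (2 × 3.10×10⁻⁴) = 1.79×10⁻⁶ T.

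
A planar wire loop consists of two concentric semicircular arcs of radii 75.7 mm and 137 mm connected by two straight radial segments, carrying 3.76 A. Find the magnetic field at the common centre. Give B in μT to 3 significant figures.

The radial connectors point toward the centre, so dl × r̂ = 0 and they contribute nothing.
Each semicircle gives μ₀I/(4R): inner arc 1.56×10⁻⁵ T, outer arc 8.62×10⁻⁶ T.
The two arcs carry current in opposite angular senses, so their fields oppose: B = |1.56×10⁻⁵ − 8.62×10⁻⁶| = 6.98×10⁻⁶ T.

B ≈ 6.98 μT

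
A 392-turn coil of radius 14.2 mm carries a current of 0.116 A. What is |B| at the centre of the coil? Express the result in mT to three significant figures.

For an N-turn flat coil, B = Nμ₀I/(2R) with R = 0.0142 m.
B = 392 × 5.13×10⁻⁶ T = 2.01×10⁻³ T.

B ≈ 2.01 mT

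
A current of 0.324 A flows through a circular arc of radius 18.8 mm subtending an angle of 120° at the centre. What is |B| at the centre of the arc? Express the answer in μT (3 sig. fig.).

The Biot–Savart field of a circular arc at its centre is B = μ₀Iφ/(4πR), with φ = 2.094 rad.
B = (4π×10⁻⁷ × 0.324 × 2.094) / (4π × 0.0188) = 3.61×10⁻⁶ T.

B ≈ 3.61 μT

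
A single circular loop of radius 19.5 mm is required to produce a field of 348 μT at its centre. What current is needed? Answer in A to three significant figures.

I ≈ 10.8 A

At the centre of a circular loop B = μ₀I/(2R), so I = 2RB/μ₀.
With R = 0.0195 m, I = 2 × 0.0195 × 3.48×10⁻⁴ / (4π×10⁻⁷) = 10.8 A.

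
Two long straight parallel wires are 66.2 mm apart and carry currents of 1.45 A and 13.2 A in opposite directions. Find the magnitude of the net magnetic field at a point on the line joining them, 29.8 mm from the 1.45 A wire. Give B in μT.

B ≈ 82.3 μT

Each long wire gives B = μ₀I/(2πd). Distances are d₁ = 0.0298 m and d₂ = 0.0364 m.
B₁ = 9.73×10⁻⁶ T, B₂ = 7.25×10⁻⁵ T.
Between antiparallel currents both contributions point the same way, so they add. B = B₁ + B₂ = 9.73×10⁻⁶ + 7.25×10⁻⁵ = 8.23×10⁻⁵ T.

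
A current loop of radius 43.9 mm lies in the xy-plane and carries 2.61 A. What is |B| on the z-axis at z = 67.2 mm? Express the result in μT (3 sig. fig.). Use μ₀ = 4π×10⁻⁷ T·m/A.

On the axis of a circular loop, B = μ₀IR² / [2(R²+z²)^(3/2)].
R² + z² = (0.0439)² + (0.0672)² = 0.006443 m², and (R²+z²)^(3/2) = 5.17×10⁻⁴ m³.
B = (4π×10⁻⁷ × 2.61 × 0.001927) / (2 × 5.17×10⁻⁴) = 6.11×10⁻⁶ T.

B ≈ 6.11 μT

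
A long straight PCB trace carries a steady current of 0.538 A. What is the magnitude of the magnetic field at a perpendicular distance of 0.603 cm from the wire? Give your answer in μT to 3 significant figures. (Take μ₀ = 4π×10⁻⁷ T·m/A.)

For an infinitely long straight wire, B = μ₀I/(2πd).
B = (4π×10⁻⁷ × 0.538) / (2π × 0.00603) = 1.78×10⁻⁵ T.

B ≈ 17.8 μT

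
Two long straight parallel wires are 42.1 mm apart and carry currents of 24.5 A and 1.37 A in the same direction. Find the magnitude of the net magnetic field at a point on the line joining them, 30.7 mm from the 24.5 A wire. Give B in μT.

B ≈ 136 μT

Each long wire gives B = μ₀I/(2πd). Distances are d₁ = 0.0307 m and d₂ = 0.0114 m.
B₁ = 1.60×10⁻⁴ T, B₂ = 2.40×10⁻⁵ T.
Between parallel currents the two contributions point in opposite directions, so they subtract. B = |B₁ − B₂| = |1.60×10⁻⁴ − 2.40×10⁻⁵| = 1.36×10⁻⁴ T.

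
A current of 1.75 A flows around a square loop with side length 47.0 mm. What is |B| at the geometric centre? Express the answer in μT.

Each side is a finite straight segment at perpendicular distance d = a/(2 tan(π/4)) = 0.0235 m from the centre, with end-angles ±π/4.
One side contributes B₁ = (μ₀I/4πd)·2 sin(π/4) = 1.05×10⁻⁵ T.
All 4 sides add in the same direction: B = 4 × 1.05×10⁻⁵ = 4.21×10⁻⁵ T.

B ≈ 42.1 μT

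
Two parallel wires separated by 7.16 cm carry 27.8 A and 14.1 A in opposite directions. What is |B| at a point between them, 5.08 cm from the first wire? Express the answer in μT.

B ≈ 245 μT

Each long wire gives B = μ₀I/(2πd). Distances are d₁ = 0.0508 m and d₂ = 0.0208 m.
B₁ = 1.09×10⁻⁴ T, B₂ = 1.36×10⁻⁴ T.
Between antiparallel currents both contributions point the same way, so they add. B = B₁ + B₂ = 1.09×10⁻⁴ + 1.36×10⁻⁴ = 2.45×10⁻⁴ T.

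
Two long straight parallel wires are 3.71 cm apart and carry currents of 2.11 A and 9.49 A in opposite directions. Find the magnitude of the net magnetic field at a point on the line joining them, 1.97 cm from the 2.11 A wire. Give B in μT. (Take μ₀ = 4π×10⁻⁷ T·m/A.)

Each long wire gives B = μ₀I/(2πd). Distances are d₁ = 0.0197 m and d₂ = 0.0174 m.
B₁ = 2.14×10⁻⁵ T, B₂ = 1.09×10⁻⁴ T.
Between antiparallel currents both contributions point the same way, so they add. B = B₁ + B₂ = 2.14×10⁻⁵ + 1.09×10⁻⁴ = 1.31×10⁻⁴ T.

B ≈ 131 μT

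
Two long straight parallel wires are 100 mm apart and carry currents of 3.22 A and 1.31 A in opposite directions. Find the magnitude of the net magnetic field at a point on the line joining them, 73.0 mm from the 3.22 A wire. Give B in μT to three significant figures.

B ≈ 18.5 μT

Each long wire gives B = μ₀I/(2πd). Distances are d₁ = 0.073 m and d₂ = 0.027 m.
B₁ = 8.82×10⁻⁶ T, B₂ = 9.70×10⁻⁶ T.
Between antiparallel currents both contributions point the same way, so they add. B = B₁ + B₂ = 8.82×10⁻⁶ + 9.70×10⁻⁶ = 1.85×10⁻⁵ T.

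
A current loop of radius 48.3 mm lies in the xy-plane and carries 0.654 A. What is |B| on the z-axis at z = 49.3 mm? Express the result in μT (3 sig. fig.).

On the axis of a circular loop, B = μ₀IR² / [2(R²+z²)^(3/2)].
R² + z² = (0.0483)² + (0.0493)² = 0.004763 m², and (R²+z²)^(3/2) = 3.29×10⁻⁴ m³.
B = (4π×10⁻⁷ × 0.654 × 0.002333) / (2 × 3.29×10⁻⁴) = 2.92×10⁻⁶ T.

B ≈ 2.92 μT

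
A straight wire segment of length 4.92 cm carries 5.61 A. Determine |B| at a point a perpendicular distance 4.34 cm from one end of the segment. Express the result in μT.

For a finite straight segment, B = (μ₀I/4πd)(sinθ₁ + sinθ₂), where θ₁, θ₂ are the angles from the perpendicular to each end.
The perpendicular foot is at one end, so the two end-offsets along the wire are 0 and L = 0.0492 m.
sinθ₁ = 0/√(0²+0.0434²) = 0.0000; sinθ₂ = 0.0492/√(0.0492²+0.0434²) = 0.7499.
B = (4π×10⁻⁷ × 5.61) / (4π × 0.0434) × (0.0000 + 0.7499) = 9.69×10⁻⁶ T.

B ≈ 9.69 μT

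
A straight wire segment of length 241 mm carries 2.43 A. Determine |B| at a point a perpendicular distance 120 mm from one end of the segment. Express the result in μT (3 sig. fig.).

For a finite straight segment, B = (μ₀I/4πd)(sinθ₁ + sinθ₂), where θ₁, θ₂ are the angles from the perpendicular to each end.
The perpendicular foot is at one end, so the two end-offsets along the wire are 0 and L = 0.241 m.
sinθ₁ = 0/√(0²+0.12²) = 0.0000; sinθ₂ = 0.241/√(0.241²+0.12²) = 0.8952.
B = (4π×10⁻⁷ × 2.43) / (4π × 0.12) × (0.0000 + 0.8952) = 1.81×10⁻⁶ T.

B ≈ 1.81 μT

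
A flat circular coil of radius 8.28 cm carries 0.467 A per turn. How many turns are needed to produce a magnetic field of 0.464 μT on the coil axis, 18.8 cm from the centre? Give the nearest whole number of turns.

N = 2

For an N-turn coil, B = Nμ₀IR²/[2(R²+z²)^(3/2)]. A single turn gives B₁ = 2.32×10⁻⁷ T with R = 0.0828 m, z = 0.188 m.
N = B/B₁ = 4.64×10⁻⁷ / 2.32×10⁻⁷ = 2.00.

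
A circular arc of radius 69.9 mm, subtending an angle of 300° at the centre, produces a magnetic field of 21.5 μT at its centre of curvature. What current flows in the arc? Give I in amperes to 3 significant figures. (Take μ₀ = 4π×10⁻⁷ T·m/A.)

I ≈ 2.87 A

For a circular arc, B = μ₀Iφ/(4πR) with φ in radians; here φ = 5.236 rad.
So I = 4πRB/(μ₀φ) = 4π × 0.0699 × 2.15×10⁻⁵ / (4π×10⁻⁷ × 5.236) = 2.87 A.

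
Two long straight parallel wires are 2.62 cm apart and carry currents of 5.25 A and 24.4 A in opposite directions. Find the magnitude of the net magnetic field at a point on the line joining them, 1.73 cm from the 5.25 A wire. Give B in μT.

B ≈ 609 μT

Each long wire gives B = μ₀I/(2πd). Distances are d₁ = 0.0173 m and d₂ = 0.0089 m.
B₁ = 6.07×10⁻⁵ T, B₂ = 5.48×10⁻⁴ T.
Between antiparallel currents both contributions point the same way, so they add. B = B₁ + B₂ = 6.07×10⁻⁵ + 5.48×10⁻⁴ = 6.09×10⁻⁴ T.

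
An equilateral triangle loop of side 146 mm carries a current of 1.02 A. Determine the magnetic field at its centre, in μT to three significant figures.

Each side is a finite straight segment at perpendicular distance d = a/(2 tan(π/3)) = 0.04215 m from the centre, with end-angles ±π/3.
One side contributes B₁ = (μ₀I/4πd)·2 sin(π/3) = 4.19×10⁻⁶ T.
All 3 sides add in the same direction: B = 3 × 4.19×10⁻⁶ = 1.26×10⁻⁵ T.

B ≈ 12.6 μT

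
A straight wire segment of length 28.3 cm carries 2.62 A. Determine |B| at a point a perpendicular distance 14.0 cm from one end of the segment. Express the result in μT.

B ≈ 1.68 μT

For a finite straight segment, B = (μ₀I/4πd)(sinθ₁ + sinθ₂), where θ₁, θ₂ are the angles from the perpendicular to each end.
The perpendicular foot is at one end, so the two end-offsets along the wire are 0 and L = 0.283 m.
sinθ₁ = 0/√(0²+0.14²) = 0.0000; sinθ₂ = 0.283/√(0.283²+0.14²) = 0.8963.
B = (4π×10⁻⁷ × 2.62) / (4π × 0.14) × (0.0000 + 0.8963) = 1.68×10⁻⁶ T.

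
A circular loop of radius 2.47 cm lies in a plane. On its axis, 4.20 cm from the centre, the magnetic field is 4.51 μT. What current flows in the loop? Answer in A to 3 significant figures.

I ≈ 1.36 A

On the axis of a loop, B = μ₀IR²/[2(R²+z²)^(3/2)], so I = 2B(R²+z²)^(3/2)/(μ₀R²).
R² + z² = 0.0006101 + 0.001764 = 0.002374 m²; raised to 3/2 gives 1.16×10⁻⁴ m³.
I = 2 × 4.51×10⁻⁶ × 1.16×10⁻⁴ / (1.26×10⁻⁶ × 0.0006101) = 1.36 A.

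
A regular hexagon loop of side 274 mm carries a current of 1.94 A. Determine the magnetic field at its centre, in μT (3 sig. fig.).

Each side is a finite straight segment at perpendicular distance d = a/(2 tan(π/6)) = 0.2373 m from the centre, with end-angles ±π/6.
One side contributes B₁ = (μ₀I/4πd)·2 sin(π/6) = 8.18×10⁻⁷ T.
All 6 sides add in the same direction: B = 6 × 8.18×10⁻⁷ = 4.91×10⁻⁶ T.

B ≈ 4.91 μT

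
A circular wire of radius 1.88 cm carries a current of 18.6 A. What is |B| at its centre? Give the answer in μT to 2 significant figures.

B ≈ 620 μT

At the centre of a circular loop the Biot–Savart law gives B = μ₀I/(2R).
B = (4π×10⁻⁷ × 18.6) / (2 × 0.0188) = 6.22×10⁻⁴ T.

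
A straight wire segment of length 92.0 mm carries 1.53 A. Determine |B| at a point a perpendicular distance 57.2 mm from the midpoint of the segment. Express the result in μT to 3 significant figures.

B ≈ 3.35 μT

For a finite straight segment, B = (μ₀I/4πd)(sinθ₁ + sinθ₂), where θ₁, θ₂ are the angles from the perpendicular to each end.
The perpendicular from the point meets the wire at its midpoint, so each end is L/2 = 0.046 m away along the wire.
sinθ₁ = 0.046/√(0.046²+0.0572²) = 0.6267; sinθ₂ = 0.046/√(0.046²+0.0572²) = 0.6267.
B = (4π×10⁻⁷ × 1.53) / (4π × 0.0572) × (0.6267 + 0.6267) = 3.35×10⁻⁶ T.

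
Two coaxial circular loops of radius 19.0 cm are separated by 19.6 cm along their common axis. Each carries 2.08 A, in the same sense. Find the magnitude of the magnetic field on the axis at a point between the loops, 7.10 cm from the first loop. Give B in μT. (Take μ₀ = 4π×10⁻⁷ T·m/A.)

B ≈ 9.66 μT

Each loop contributes B = μ₀IR²/[2(R²+z²)^(3/2)] on the axis, with z measured from that loop.
Loop 1 (z = 0.071 m): B₁ = 5.65×10⁻⁶ T. Loop 2 (z = 0.125 m): B₂ = 4.01×10⁻⁶ T.
The fields add: B = B₁ + B₂ = 9.66×10⁻⁶ T.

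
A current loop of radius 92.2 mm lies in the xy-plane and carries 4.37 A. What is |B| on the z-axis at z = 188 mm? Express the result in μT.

On the axis of a circular loop, B = μ₀IR² / [2(R²+z²)^(3/2)].
R² + z² = (0.0922)² + (0.188)² = 0.04384 m², and (R²+z²)^(3/2) = 9.18×10⁻³ m³.
B = (4π×10⁻⁷ × 4.37 × 0.008501) / (2 × 9.18×10⁻³) = 2.54×10⁻⁶ T.

B ≈ 2.54 μT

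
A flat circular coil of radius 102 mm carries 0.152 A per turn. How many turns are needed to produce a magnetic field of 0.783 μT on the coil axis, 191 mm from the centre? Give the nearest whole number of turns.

For an N-turn coil, B = Nμ₀IR²/[2(R²+z²)^(3/2)]. A single turn gives B₁ = 9.79×10⁻⁸ T with R = 0.102 m, z = 0.191 m.
N = B/B₁ = 7.83×10⁻⁷ / 9.79×10⁻⁸ = 8.00.

N = 8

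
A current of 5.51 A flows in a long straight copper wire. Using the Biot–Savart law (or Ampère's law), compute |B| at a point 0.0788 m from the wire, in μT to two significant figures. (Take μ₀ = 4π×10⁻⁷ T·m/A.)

For an infinitely long straight wire, B = μ₀I/(2πd).
B = (4π×10⁻⁷ × 5.51) / (2π × 0.0788) = 1.40×10⁻⁵ T.

B ≈ 14 μT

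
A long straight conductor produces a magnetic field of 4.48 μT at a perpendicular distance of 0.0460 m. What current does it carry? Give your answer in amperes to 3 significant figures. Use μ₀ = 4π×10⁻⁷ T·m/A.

I ≈ 1.03 A

For a long straight wire B = μ₀I/(2πd), so I = 2πdB/μ₀.
I = 2π × 0.046 × 4.48×10⁻⁶ / (4π×10⁻⁷) = 1.03 A.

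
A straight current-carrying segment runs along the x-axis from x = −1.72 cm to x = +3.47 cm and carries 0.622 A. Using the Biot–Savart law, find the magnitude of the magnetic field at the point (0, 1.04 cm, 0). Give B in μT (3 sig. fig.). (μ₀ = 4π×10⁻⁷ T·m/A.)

B ≈ 10.8 μT

For a finite straight segment, B = (μ₀I/4πd)(sinθ₁ + sinθ₂), where θ₁, θ₂ are the angles from the perpendicular to each end.
The perpendicular distance is d = 0.0104 m; the end-offsets along the wire are a = 0.0172 m and b = 0.0347 m.
sinθ₁ = 0.0172/√(0.0172²+0.0104²) = 0.8557; sinθ₂ = 0.0347/√(0.0347²+0.0104²) = 0.9579.
B = (4π×10⁻⁷ × 0.622) / (4π × 0.0104) × (0.8557 + 0.9579) = 1.08×10⁻⁵ T.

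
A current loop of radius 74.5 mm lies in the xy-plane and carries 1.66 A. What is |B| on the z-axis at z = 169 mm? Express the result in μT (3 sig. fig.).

B ≈ 0.919 μT

On the axis of a circular loop, B = μ₀IR² / [2(R²+z²)^(3/2)].
R² + z² = (0.0745)² + (0.169)² = 0.03411 m², and (R²+z²)^(3/2) = 6.30×10⁻³ m³.
B = (4π×10⁻⁷ × 1.66 × 0.00555) / (2 × 6.30×10⁻³) = 9.19×10⁻⁷ T.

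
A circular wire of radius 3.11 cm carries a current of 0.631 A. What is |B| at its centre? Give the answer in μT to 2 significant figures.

At the centre of a circular loop the Biot–Savart law gives B = μ₀I/(2R).
B = (4π×10⁻⁷ × 0.631) / (2 × 0.0311) = 1.27×10⁻⁵ T.

B ≈ 13 μT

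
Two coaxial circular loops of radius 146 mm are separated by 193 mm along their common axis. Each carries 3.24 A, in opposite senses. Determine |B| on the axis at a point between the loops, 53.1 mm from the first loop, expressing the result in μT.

Each loop contributes B = μ₀IR²/[2(R²+z²)^(3/2)] on the axis, with z measured from that loop.
Loop 1 (z = 0.0531 m): B₁ = 1.16×10⁻⁵ T. Loop 2 (z = 0.1399 m): B₂ = 5.25×10⁻⁶ T.
The fields oppose: B = |B₁ − B₂| = 6.32×10⁻⁶ T.

B ≈ 6.32 μT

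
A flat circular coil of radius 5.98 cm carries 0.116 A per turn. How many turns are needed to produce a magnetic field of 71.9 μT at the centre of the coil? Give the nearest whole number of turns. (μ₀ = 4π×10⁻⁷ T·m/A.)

For an N-turn coil, B = Nμ₀I/(2R). A single turn gives B₁ = 1.22×10⁻⁶ T with R = 0.0598 m.
N = B/B₁ = 7.19×10⁻⁵ / 1.22×10⁻⁶ = 58.99.

N = 59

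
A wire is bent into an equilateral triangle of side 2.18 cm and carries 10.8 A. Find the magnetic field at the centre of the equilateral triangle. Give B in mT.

B ≈ 0.892 mT

Each side is a finite straight segment at perpendicular distance d = a/(2 tan(π/3)) = 0.006293 m from the centre, with end-angles ±π/3.
One side contributes B₁ = (μ₀I/4πd)·2 sin(π/3) = 2.97×10⁻⁴ T.
All 3 sides add in the same direction: B = 3 × 2.97×10⁻⁴ = 8.92×10⁻⁴ T.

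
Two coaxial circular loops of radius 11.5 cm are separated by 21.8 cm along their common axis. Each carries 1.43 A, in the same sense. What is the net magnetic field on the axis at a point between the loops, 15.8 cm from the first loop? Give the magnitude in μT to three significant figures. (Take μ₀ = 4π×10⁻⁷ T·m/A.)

Each loop contributes B = μ₀IR²/[2(R²+z²)^(3/2)] on the axis, with z measured from that loop.
Loop 1 (z = 0.158 m): B₁ = 1.59×10⁻⁶ T. Loop 2 (z = 0.06 m): B₂ = 5.44×10⁻⁶ T.
The fields add: B = B₁ + B₂ = 7.04×10⁻⁶ T.

B ≈ 7.04 μT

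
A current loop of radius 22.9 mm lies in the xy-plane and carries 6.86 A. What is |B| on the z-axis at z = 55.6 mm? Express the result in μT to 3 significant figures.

On the axis of a circular loop, B = μ₀IR² / [2(R²+z²)^(3/2)].
R² + z² = (0.0229)² + (0.0556)² = 0.003616 m², and (R²+z²)^(3/2) = 2.17×10⁻⁴ m³.
B = (4π×10⁻⁷ × 6.86 × 0.0005244) / (2 × 2.17×10⁻⁴) = 1.04×10⁻⁵ T.

B ≈ 10.4 μT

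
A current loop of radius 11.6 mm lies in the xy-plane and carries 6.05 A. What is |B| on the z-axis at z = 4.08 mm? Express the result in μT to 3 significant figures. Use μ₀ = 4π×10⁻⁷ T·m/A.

On the axis of a circular loop, B = μ₀IR² / [2(R²+z²)^(3/2)].
R² + z² = (0.0116)² + (0.00408)² = 0.0001512 m², and (R²+z²)^(3/2) = 1.86×10⁻⁶ m³.
B = (4π×10⁻⁷ × 6.05 × 0.0001346) / (2 × 1.86×10⁻⁶) = 2.75×10⁻⁴ T.

B ≈ 275 μT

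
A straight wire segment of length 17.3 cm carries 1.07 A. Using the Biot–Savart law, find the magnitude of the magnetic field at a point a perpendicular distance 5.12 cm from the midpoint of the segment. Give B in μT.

For a finite straight segment, B = (μ₀I/4πd)(sinθ₁ + sinθ₂), where θ₁, θ₂ are the angles from the perpendicular to each end.
The perpendicular from the point meets the wire at its midpoint, so each end is L/2 = 0.0865 m away along the wire.
sinθ₁ = 0.0865/√(0.0865²+0.0512²) = 0.8605; sinθ₂ = 0.0865/√(0.0865²+0.0512²) = 0.8605.
B = (4π×10⁻⁷ × 1.07) / (4π × 0.0512) × (0.8605 + 0.8605) = 3.60×10⁻⁶ T.

B ≈ 3.60 μT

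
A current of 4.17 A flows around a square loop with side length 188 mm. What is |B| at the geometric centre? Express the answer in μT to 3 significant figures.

B ≈ 25.1 μT

Each side is a finite straight segment at perpendicular distance d = a/(2 tan(π/4)) = 0.094 m from the centre, with end-angles ±π/4.
One side contributes B₁ = (μ₀I/4πd)·2 sin(π/4) = 6.27×10⁻⁶ T.
All 4 sides add in the same direction: B = 4 × 6.27×10⁻⁶ = 2.51×10⁻⁵ T.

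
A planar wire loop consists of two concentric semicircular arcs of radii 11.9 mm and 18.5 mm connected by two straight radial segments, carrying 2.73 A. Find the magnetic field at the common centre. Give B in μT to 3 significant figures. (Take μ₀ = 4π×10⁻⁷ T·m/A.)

The radial connectors point toward the centre, so dl × r̂ = 0 and they contribute nothing.
Each semicircle gives μ₀I/(4R): inner arc 7.21×10⁻⁵ T, outer arc 4.64×10⁻⁵ T.
The two arcs carry current in opposite angular senses, so their fields oppose: B = |7.21×10⁻⁵ − 4.64×10⁻⁵| = 2.57×10⁻⁵ T.

B ≈ 25.7 μT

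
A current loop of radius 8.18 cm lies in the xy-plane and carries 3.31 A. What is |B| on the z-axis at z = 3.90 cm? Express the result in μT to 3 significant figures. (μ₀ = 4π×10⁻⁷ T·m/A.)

On the axis of a circular loop, B = μ₀IR² / [2(R²+z²)^(3/2)].
R² + z² = (0.0818)² + (0.039)² = 0.008212 m², and (R²+z²)^(3/2) = 7.44×10⁻⁴ m³.
B = (4π×10⁻⁷ × 3.31 × 0.006691) / (2 × 7.44×10⁻⁴) = 1.87×10⁻⁵ T.

B ≈ 18.7 μT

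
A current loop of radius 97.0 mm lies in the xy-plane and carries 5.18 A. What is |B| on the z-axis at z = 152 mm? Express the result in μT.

On the axis of a circular loop, B = μ₀IR² / [2(R²+z²)^(3/2)].
R² + z² = (0.097)² + (0.152)² = 0.03251 m², and (R²+z²)^(3/2) = 5.86×10⁻³ m³.
B = (4π×10⁻⁷ × 5.18 × 0.009409) / (2 × 5.86×10⁻³) = 5.22×10⁻⁶ T.

B ≈ 5.22 μT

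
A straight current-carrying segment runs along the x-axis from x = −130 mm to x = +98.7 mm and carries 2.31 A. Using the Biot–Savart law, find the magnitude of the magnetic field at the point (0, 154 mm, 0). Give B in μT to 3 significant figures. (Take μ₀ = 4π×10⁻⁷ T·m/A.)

B ≈ 1.78 μT

For a finite straight segment, B = (μ₀I/4πd)(sinθ₁ + sinθ₂), where θ₁, θ₂ are the angles from the perpendicular to each end.
The perpendicular distance is d = 0.154 m; the end-offsets along the wire are a = 0.13 m and b = 0.0987 m.
sinθ₁ = 0.13/√(0.13²+0.154²) = 0.6451; sinθ₂ = 0.0987/√(0.0987²+0.154²) = 0.5396.
B = (4π×10⁻⁷ × 2.31) / (4π × 0.154) × (0.6451 + 0.5396) = 1.78×10⁻⁶ T.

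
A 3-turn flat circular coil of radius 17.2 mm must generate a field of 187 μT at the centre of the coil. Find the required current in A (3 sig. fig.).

For an N-turn coil, B = Nμ₀I/(2R) with R = 0.0172 m, so I = 2RB/(Nμ₀) = 2 × 0.0172 × 1.87×10⁻⁴ / (3 × 4π×10⁻⁷) = 1.71 A.

I ≈ 1.71 A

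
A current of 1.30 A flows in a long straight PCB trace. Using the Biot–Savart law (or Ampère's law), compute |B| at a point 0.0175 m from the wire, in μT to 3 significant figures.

B ≈ 14.9 μT

For an infinitely long straight wire, B = μ₀I/(2πd).
B = (4π×10⁻⁷ × 1.30) / (2π × 0.0175) = 1.49×10⁻⁵ T.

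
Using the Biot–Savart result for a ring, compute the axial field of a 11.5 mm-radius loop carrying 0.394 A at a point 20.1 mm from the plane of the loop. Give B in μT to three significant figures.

On the axis of a circular loop, B = μ₀IR² / [2(R²+z²)^(3/2)].
R² + z² = (0.0115)² + (0.0201)² = 0.0005363 m², and (R²+z²)^(3/2) = 1.24×10⁻⁵ m³.
B = (4π×10⁻⁷ × 0.394 × 0.0001322) / (2 × 1.24×10⁻⁵) = 2.64×10⁻⁶ T.

B ≈ 2.64 μT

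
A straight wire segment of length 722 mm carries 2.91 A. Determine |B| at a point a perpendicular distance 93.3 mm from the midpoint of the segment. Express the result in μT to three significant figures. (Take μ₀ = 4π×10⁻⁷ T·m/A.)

For a finite straight segment, B = (μ₀I/4πd)(sinθ₁ + sinθ₂), where θ₁, θ₂ are the angles from the perpendicular to each end.
The perpendicular from the point meets the wire at its midpoint, so each end is L/2 = 0.361 m away along the wire.
sinθ₁ = 0.361/√(0.361²+0.0933²) = 0.9682; sinθ₂ = 0.361/√(0.361²+0.0933²) = 0.9682.
B = (4π×10⁻⁷ × 2.91) / (4π × 0.0933) × (0.9682 + 0.9682) = 6.04×10⁻⁶ T.

B ≈ 6.04 μT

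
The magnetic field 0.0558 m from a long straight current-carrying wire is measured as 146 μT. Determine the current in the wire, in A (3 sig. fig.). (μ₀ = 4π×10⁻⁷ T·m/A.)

I ≈ 40.7 A

For a long straight wire B = μ₀I/(2πd), so I = 2πdB/μ₀.
I = 2π × 0.0558 × 1.46×10⁻⁴ / (4π×10⁻⁷) = 40.7 A.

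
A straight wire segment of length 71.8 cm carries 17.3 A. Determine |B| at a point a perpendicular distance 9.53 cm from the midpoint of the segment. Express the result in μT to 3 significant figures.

B ≈ 35.1 μT

For a finite straight segment, B = (μ₀I/4πd)(sinθ₁ + sinθ₂), where θ₁, θ₂ are the angles from the perpendicular to each end.
The perpendicular from the point meets the wire at its midpoint, so each end is L/2 = 0.359 m away along the wire.
sinθ₁ = 0.359/√(0.359²+0.0953²) = 0.9665; sinθ₂ = 0.359/√(0.359²+0.0953²) = 0.9665.
B = (4π×10⁻⁷ × 17.3) / (4π × 0.0953) × (0.9665 + 0.9665) = 3.51×10⁻⁵ T.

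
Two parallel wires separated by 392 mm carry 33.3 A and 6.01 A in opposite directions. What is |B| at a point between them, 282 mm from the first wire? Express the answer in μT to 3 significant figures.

B ≈ 34.5 μT

Each long wire gives B = μ₀I/(2πd). Distances are d₁ = 0.282 m and d₂ = 0.11 m.
B₁ = 2.36×10⁻⁵ T, B₂ = 1.09×10⁻⁵ T.
Between antiparallel currents both contributions point the same way, so they add. B = B₁ + B₂ = 2.36×10⁻⁵ + 1.09×10⁻⁵ = 3.45×10⁻⁵ T.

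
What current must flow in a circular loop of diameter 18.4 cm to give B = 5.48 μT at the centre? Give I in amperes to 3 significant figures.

At the centre of a circular loop B = μ₀I/(2R), so I = 2RB/μ₀.
With R = 0.092 m, I = 2 × 0.092 × 5.48×10⁻⁶ / (4π×10⁻⁷) = 0.802 A.

I ≈ 0.802 A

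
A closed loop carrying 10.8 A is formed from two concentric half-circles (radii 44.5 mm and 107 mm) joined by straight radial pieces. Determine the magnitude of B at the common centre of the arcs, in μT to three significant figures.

The radial connectors point toward the centre, so dl × r̂ = 0 and they contribute nothing.
Each semicircle gives μ₀I/(4R): inner arc 7.62×10⁻⁵ T, outer arc 3.17×10⁻⁵ T.
The two arcs carry current in opposite angular senses, so their fields oppose: B = |7.62×10⁻⁵ − 3.17×10⁻⁵| = 4.45×10⁻⁵ T.

B ≈ 44.5 μT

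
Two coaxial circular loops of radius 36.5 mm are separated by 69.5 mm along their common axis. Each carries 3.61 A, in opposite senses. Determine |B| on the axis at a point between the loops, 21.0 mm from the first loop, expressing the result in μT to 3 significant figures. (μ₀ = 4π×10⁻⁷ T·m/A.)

Each loop contributes B = μ₀IR²/[2(R²+z²)^(3/2)] on the axis, with z measured from that loop.
Loop 1 (z = 0.021 m): B₁ = 4.05×10⁻⁵ T. Loop 2 (z = 0.0485 m): B₂ = 1.35×10⁻⁵ T.
The fields oppose: B = |B₁ − B₂| = 2.70×10⁻⁵ T.

B ≈ 27.0 μT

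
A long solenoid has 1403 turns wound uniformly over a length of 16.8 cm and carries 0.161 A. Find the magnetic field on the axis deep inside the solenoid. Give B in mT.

B ≈ 1.69 mT

Inside a long solenoid, B = μ₀nI with n = 8351 turns/m.
B = 4π×10⁻⁷ × 8351 × 0.161 = 1.69×10⁻³ T.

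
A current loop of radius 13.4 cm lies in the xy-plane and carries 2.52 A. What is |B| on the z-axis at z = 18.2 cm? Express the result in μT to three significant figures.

On the axis of a circular loop, B = μ₀IR² / [2(R²+z²)^(3/2)].
R² + z² = (0.134)² + (0.182)² = 0.05108 m², and (R²+z²)^(3/2) = 1.15×10⁻² m³.
B = (4π×10⁻⁷ × 2.52 × 0.01796) / (2 × 1.15×10⁻²) = 2.46×10⁻⁶ T.

B ≈ 2.46 μT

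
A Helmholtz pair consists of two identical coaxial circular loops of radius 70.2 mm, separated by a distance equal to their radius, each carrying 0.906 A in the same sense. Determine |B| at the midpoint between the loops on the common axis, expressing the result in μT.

Each loop contributes B = μ₀IR²/[2(R²+z²)^(3/2)] on the axis, with z measured from that loop.
Loop 1 (z = 0.0351 m): B₁ = 5.80×10⁻⁶ T. Loop 2 (z = 0.0351 m): B₂ = 5.80×10⁻⁶ T.
The fields add: B = B₁ + B₂ = 1.16×10⁻⁵ T.

B ≈ 11.6 μT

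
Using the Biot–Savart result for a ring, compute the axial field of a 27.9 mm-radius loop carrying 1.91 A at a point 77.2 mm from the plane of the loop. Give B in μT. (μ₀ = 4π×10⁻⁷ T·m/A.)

B ≈ 1.69 μT

On the axis of a circular loop, B = μ₀IR² / [2(R²+z²)^(3/2)].
R² + z² = (0.0279)² + (0.0772)² = 0.006738 m², and (R²+z²)^(3/2) = 5.53×10⁻⁴ m³.
B = (4π×10⁻⁷ × 1.91 × 0.0007784) / (2 × 5.53×10⁻⁴) = 1.69×10⁻⁶ T.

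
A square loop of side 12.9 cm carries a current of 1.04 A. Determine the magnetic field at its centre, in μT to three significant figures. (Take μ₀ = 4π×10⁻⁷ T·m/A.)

Each side is a finite straight segment at perpendicular distance d = a/(2 tan(π/4)) = 0.0645 m from the centre, with end-angles ±π/4.
One side contributes B₁ = (μ₀I/4πd)·2 sin(π/4) = 2.28×10⁻⁶ T.
All 4 sides add in the same direction: B = 4 × 2.28×10⁻⁶ = 9.12×10⁻⁶ T.

B ≈ 9.12 μT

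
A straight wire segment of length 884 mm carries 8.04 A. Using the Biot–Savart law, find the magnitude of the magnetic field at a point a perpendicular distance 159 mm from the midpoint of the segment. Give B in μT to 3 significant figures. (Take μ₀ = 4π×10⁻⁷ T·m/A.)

For a finite straight segment, B = (μ₀I/4πd)(sinθ₁ + sinθ₂), where θ₁, θ₂ are the angles from the perpendicular to each end.
The perpendicular from the point meets the wire at its midpoint, so each end is L/2 = 0.442 m away along the wire.
sinθ₁ = 0.442/√(0.442²+0.159²) = 0.9410; sinθ₂ = 0.442/√(0.442²+0.159²) = 0.9410.
B = (4π×10⁻⁷ × 8.04) / (4π × 0.159) × (0.9410 + 0.9410) = 9.52×10⁻⁶ T.

B ≈ 9.52 μT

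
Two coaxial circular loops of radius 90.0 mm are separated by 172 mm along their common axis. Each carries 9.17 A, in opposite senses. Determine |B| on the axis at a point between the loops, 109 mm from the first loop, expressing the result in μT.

B ≈ 18.7 μT

Each loop contributes B = μ₀IR²/[2(R²+z²)^(3/2)] on the axis, with z measured from that loop.
Loop 1 (z = 0.109 m): B₁ = 1.65×10⁻⁵ T. Loop 2 (z = 0.063 m): B₂ = 3.52×10⁻⁵ T.
The fields oppose: B = |B₁ − B₂| = 1.87×10⁻⁵ T.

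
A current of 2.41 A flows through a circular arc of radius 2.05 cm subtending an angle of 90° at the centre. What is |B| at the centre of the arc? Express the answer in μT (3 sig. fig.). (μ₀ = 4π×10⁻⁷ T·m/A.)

The Biot–Savart field of a circular arc at its centre is B = μ₀Iφ/(4πR), with φ = 1.571 rad.
B = (4π×10⁻⁷ × 2.41 × 1.571) / (4π × 0.0205) = 1.85×10⁻⁵ T.

B ≈ 18.5 μT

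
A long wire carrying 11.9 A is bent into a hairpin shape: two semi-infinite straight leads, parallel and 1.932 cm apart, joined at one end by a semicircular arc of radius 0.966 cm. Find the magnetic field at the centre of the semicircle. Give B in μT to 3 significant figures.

The semicircular arc contributes B_arc = μ₀I·π/(4πR) = μ₀I/(4R) = 3.87×10⁻⁴ T.
Each semi-infinite lead is at perpendicular distance R = 0.00966 m from the centre, with the perpendicular foot at its near end, so it contributes μ₀I/(4πR); both point the same way, together 2.46×10⁻⁴ T.
Arc and leads all point the same direction: B = 3.87×10⁻⁴ + 2.46×10⁻⁴ = 6.33×10⁻⁴ T.

B ≈ 633 μT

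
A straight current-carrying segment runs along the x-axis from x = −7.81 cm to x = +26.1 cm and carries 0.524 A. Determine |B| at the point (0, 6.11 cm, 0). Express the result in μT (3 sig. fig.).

For a finite straight segment, B = (μ₀I/4πd)(sinθ₁ + sinθ₂), where θ₁, θ₂ are the angles from the perpendicular to each end.
The perpendicular distance is d = 0.0611 m; the end-offsets along the wire are a = 0.0781 m and b = 0.261 m.
sinθ₁ = 0.0781/√(0.0781²+0.0611²) = 0.7876; sinθ₂ = 0.261/√(0.261²+0.0611²) = 0.9737.
B = (4π×10⁻⁷ × 0.524) / (4π × 0.0611) × (0.7876 + 0.9737) = 1.51×10⁻⁶ T.

B ≈ 1.51 μT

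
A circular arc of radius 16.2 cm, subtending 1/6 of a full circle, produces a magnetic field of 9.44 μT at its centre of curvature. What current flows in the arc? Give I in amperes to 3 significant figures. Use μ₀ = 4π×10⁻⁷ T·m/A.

I ≈ 14.6 A

For a circular arc, B = μ₀Iφ/(4πR) with φ in radians; here φ = 1.047 rad.
So I = 4πRB/(μ₀φ) = 4π × 0.162 × 9.44×10⁻⁶ / (4π×10⁻⁷ × 1.047) = 14.6 A.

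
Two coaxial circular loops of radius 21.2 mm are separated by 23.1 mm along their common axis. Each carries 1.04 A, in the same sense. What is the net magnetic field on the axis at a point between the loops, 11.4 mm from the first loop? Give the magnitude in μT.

Each loop contributes B = μ₀IR²/[2(R²+z²)^(3/2)] on the axis, with z measured from that loop.
Loop 1 (z = 0.0114 m): B₁ = 2.11×10⁻⁵ T. Loop 2 (z = 0.0117 m): B₂ = 2.07×10⁻⁵ T.
The fields add: B = B₁ + B₂ = 4.17×10⁻⁵ T.

B ≈ 41.7 μT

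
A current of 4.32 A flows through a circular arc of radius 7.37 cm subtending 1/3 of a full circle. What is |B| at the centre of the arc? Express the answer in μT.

B ≈ 12.3 μT

The Biot–Savart field of a circular arc at its centre is B = μ₀Iφ/(4πR), with φ = 2.094 rad.
B = (4π×10⁻⁷ × 4.32 × 2.094) / (4π × 0.0737) = 1.23×10⁻⁵ T.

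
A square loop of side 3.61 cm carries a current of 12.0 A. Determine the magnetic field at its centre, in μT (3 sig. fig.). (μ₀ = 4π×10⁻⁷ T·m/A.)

Each side is a finite straight segment at perpendicular distance d = a/(2 tan(π/4)) = 0.01805 m from the centre, with end-angles ±π/4.
One side contributes B₁ = (μ₀I/4πd)·2 sin(π/4) = 9.40×10⁻⁵ T.
All 4 sides add in the same direction: B = 4 × 9.40×10⁻⁵ = 3.76×10⁻⁴ T.

B ≈ 376 μT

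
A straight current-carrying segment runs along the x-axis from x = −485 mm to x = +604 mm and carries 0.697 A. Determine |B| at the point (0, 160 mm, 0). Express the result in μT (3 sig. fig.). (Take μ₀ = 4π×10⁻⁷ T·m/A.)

B ≈ 0.835 μT

For a finite straight segment, B = (μ₀I/4πd)(sinθ₁ + sinθ₂), where θ₁, θ₂ are the angles from the perpendicular to each end.
The perpendicular distance is d = 0.16 m; the end-offsets along the wire are a = 0.485 m and b = 0.604 m.
sinθ₁ = 0.485/√(0.485²+0.16²) = 0.9497; sinθ₂ = 0.604/√(0.604²+0.16²) = 0.9667.
B = (4π×10⁻⁷ × 0.697) / (4π × 0.16) × (0.9497 + 0.9667) = 8.35×10⁻⁷ T.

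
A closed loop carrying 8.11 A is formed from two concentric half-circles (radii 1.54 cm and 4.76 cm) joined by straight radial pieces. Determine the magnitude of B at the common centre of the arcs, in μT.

The radial connectors point toward the centre, so dl × r̂ = 0 and they contribute nothing.
Each semicircle gives μ₀I/(4R): inner arc 1.65×10⁻⁴ T, outer arc 5.35×10⁻⁵ T.
The two arcs carry current in opposite angular senses, so their fields oppose: B = |1.65×10⁻⁴ − 5.35×10⁻⁵| = 1.12×10⁻⁴ T.

B ≈ 112 μT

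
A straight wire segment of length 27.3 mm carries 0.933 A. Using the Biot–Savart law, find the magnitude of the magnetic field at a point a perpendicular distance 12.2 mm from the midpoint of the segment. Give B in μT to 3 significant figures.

For a finite straight segment, B = (μ₀I/4πd)(sinθ₁ + sinθ₂), where θ₁, θ₂ are the angles from the perpendicular to each end.
The perpendicular from the point meets the wire at its midpoint, so each end is L/2 = 0.01365 m away along the wire.
sinθ₁ = 0.01365/√(0.01365²+0.0122²) = 0.7456; sinθ₂ = 0.01365/√(0.01365²+0.0122²) = 0.7456.
B = (4π×10⁻⁷ × 0.933) / (4π × 0.0122) × (0.7456 + 0.7456) = 1.14×10⁻⁵ T.

B ≈ 11.4 μT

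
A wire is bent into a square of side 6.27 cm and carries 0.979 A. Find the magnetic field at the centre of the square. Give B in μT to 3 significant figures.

B ≈ 17.7 μT

Each side is a finite straight segment at perpendicular distance d = a/(2 tan(π/4)) = 0.03135 m from the centre, with end-angles ±π/4.
One side contributes B₁ = (μ₀I/4πd)·2 sin(π/4) = 4.42×10⁻⁶ T.
All 4 sides add in the same direction: B = 4 × 4.42×10⁻⁶ = 1.77×10⁻⁵ T.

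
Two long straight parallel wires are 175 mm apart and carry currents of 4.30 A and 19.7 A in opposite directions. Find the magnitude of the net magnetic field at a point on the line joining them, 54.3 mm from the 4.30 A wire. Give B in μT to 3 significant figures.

Each long wire gives B = μ₀I/(2πd). Distances are d₁ = 0.0543 m and d₂ = 0.1207 m.
B₁ = 1.58×10⁻⁵ T, B₂ = 3.26×10⁻⁵ T.
Between antiparallel currents both contributions point the same way, so they add. B = B₁ + B₂ = 1.58×10⁻⁵ + 3.26×10⁻⁵ = 4.85×10⁻⁵ T.

B ≈ 48.5 μT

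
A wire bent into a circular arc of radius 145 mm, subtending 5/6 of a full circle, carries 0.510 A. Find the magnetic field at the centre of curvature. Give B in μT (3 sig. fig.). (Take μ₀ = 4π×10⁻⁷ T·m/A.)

The Biot–Savart field of a circular arc at its centre is B = μ₀Iφ/(4πR), with φ = 5.236 rad.
B = (4π×10⁻⁷ × 0.510 × 5.236) / (4π × 0.145) = 1.84×10⁻⁶ T.

B ≈ 1.84 μT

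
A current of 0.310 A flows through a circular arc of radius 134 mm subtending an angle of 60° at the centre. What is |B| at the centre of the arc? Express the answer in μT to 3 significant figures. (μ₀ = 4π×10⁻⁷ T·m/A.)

B ≈ 0.242 μT

The Biot–Savart field of a circular arc at its centre is B = μ₀Iφ/(4πR), with φ = 1.047 rad.
B = (4π×10⁻⁷ × 0.310 × 1.047) / (4π × 0.134) = 2.42×10⁻⁷ T.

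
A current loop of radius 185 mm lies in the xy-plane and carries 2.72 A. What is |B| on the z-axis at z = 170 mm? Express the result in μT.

On the axis of a circular loop, B = μ₀IR² / [2(R²+z²)^(3/2)].
R² + z² = (0.185)² + (0.17)² = 0.06313 m², and (R²+z²)^(3/2) = 1.59×10⁻² m³.
B = (4π×10⁻⁷ × 2.72 × 0.03422) / (2 × 1.59×10⁻²) = 3.69×10⁻⁶ T.

B ≈ 3.69 μT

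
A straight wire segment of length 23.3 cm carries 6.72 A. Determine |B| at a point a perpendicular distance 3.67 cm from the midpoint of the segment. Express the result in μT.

B ≈ 34.9 μT

For a finite straight segment, B = (μ₀I/4πd)(sinθ₁ + sinθ₂), where θ₁, θ₂ are the angles from the perpendicular to each end.
The perpendicular from the point meets the wire at its midpoint, so each end is L/2 = 0.1165 m away along the wire.
sinθ₁ = 0.1165/√(0.1165²+0.0367²) = 0.9538; sinθ₂ = 0.1165/√(0.1165²+0.0367²) = 0.9538.
B = (4π×10⁻⁷ × 6.72) / (4π × 0.0367) × (0.9538 + 0.9538) = 3.49×10⁻⁵ T.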